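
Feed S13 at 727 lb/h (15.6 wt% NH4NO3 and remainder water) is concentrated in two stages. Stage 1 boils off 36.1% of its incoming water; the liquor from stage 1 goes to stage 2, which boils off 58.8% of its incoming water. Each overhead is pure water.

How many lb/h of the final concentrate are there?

water in feed = 727×0.844 = 613.59 lb/h.
After stage 1: water left = (1−0.361)×613.59 = 392.08; stream total = 505.49 lb/h.
After stage 2: water left = (1−0.588)×392.08 = 161.54; final concentrate = 274.95 lb/h.

275 lb/h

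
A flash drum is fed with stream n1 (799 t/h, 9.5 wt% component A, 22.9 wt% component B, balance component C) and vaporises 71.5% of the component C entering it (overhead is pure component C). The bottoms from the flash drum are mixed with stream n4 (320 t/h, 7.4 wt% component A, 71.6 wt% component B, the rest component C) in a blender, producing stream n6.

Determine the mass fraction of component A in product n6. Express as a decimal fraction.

0.136

Vapour removed = 0.715×0.676×799 = 386.19 t/h; concentrate = 412.81 t/h.
component A reaching the mixer = 75.905 (from concentrate) + 320×0.074 = 99.585 t/h.
Product flow = 412.81 + 320 = 732.81 t/h; component A fraction = 0.136.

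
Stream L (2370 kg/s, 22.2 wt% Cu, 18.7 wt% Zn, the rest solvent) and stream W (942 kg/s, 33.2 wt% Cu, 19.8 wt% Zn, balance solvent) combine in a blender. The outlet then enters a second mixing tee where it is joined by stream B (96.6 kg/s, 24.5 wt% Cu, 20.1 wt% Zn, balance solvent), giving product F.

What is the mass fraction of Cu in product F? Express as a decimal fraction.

Overall, product flow = 3408.6 kg/s.
Cu in = 2370×0.222 + 942×0.332 + 96.6×0.245 = 862.55 kg/s.
Cu fraction in F = 0.2531.

0.2531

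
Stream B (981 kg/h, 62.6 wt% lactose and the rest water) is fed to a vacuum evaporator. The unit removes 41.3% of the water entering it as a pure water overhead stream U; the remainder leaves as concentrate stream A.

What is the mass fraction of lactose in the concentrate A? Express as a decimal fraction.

0.7404

lactose is not removed: 981×0.626 = 614.11 kg/h of lactose enters A.
water entering = 981×0.374 = 366.89 kg/h; overhead removed = 0.413×366.89 = 151.53 kg/h.
Concentrate = 981 − 151.53 = 829.47 kg/h.
Mass fraction = 614.11/829.47 = 0.7404.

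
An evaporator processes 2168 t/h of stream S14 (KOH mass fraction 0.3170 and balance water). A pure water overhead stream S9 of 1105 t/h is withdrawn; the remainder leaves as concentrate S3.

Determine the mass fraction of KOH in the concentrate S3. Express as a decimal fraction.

0.6465

KOH is not removed: 2168×0.317 = 687.26 t/h of KOH enters S3.
Concentrate = 2168 − 1105 = 1063 t/h.
Mass fraction = 687.26/1063 = 0.6465.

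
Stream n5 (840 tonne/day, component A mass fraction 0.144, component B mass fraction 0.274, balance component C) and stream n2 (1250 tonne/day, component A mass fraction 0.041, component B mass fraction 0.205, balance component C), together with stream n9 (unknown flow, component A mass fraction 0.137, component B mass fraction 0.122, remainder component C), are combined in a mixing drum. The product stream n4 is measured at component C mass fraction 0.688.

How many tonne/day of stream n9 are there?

123.4 tonne/day

Let n9 be the unknown flow. Total out = 2090 + n9.
component C balance: 1431.4 + 0.741·n9 = 0.688·(2090 + n9)
(0.741 − 0.688)·n9 = 0.688×2090 − 1431.4 = 6.54
n9 = 6.54 / 0.053 = 123.4 tonne/day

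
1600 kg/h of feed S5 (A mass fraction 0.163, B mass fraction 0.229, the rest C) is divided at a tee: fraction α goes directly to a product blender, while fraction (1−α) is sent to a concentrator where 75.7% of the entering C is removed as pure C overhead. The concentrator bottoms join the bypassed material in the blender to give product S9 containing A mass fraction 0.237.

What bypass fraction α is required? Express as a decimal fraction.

0.322

All 1600×0.163 = 260.8 kg/h of A reaches S9, so S9 = 260.8/0.237 = 1100.4 kg/h and vapour = 499.58 kg/h.
The evaporator receives (1−α)·1600 of feed at 0.608 C and removes 0.757 of that C:
0.757×0.608×(1−α)×1600 = 499.58
(1−α) = 499.58/736.41 = 0.6784;  α = 0.3216.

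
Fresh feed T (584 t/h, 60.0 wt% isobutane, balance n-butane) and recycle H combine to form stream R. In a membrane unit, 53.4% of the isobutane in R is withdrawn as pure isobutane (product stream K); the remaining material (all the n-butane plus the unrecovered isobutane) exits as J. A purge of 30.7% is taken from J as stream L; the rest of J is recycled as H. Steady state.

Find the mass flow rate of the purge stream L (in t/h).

307.6 t/h

n-butane enters only via T and leaves only via the purge: 584×0.400 = 0.307×(n-butane in J), and the membrane unit passes all n-butane, so n-butane in R = n-butane in J = 760.91 t/h.
isobutane in R: m_A = 584×0.600 + (1−0.307)·(1−0.534)·m_A, so m_A = 350.4/0.6771 = 517.53 t/h.
J = (1−0.534)×517.53 + 760.91 = 1002.1 t/h.
Purge L = 0.307×1002.1 = 307.64 t/h.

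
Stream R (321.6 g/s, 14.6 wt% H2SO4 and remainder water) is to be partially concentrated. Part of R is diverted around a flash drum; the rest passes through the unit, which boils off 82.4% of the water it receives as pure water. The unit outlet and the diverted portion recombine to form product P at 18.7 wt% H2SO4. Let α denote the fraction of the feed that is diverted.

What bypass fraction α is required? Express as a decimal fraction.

0.688

All 321.6×0.146 = 46.954 g/s of H2SO4 reaches P, so P = 46.954/0.187 = 251.09 g/s and vapour = 70.511 g/s.
The evaporator receives (1−α)·321.6 of feed at 0.854 water and removes 0.824 of that water:
0.824×0.854×(1−α)×321.6 = 70.511
(1−α) = 70.511/226.31 = 0.3116;  α = 0.6884.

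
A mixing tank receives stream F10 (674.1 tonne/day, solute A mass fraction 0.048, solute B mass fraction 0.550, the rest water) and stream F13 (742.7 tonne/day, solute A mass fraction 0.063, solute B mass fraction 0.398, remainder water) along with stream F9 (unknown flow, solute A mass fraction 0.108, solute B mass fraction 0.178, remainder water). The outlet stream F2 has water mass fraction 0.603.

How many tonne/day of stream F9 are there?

1649 tonne/day

Let F9 be the unknown flow. Total out = 1416.8 + F9.
water balance: 671.3 + 0.714·F9 = 0.603·(1416.8 + F9)
(0.714 − 0.603)·F9 = 0.603×1416.8 − 671.3 = 183.03
F9 = 183.03 / 0.111 = 1648.9 tonne/day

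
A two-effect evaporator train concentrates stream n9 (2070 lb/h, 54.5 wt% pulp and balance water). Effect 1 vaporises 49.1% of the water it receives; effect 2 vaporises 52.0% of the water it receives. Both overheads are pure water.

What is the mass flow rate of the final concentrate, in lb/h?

water in feed = 2070×0.455 = 941.85 lb/h.
After stage 1: water left = (1−0.491)×941.85 = 479.4; stream total = 1607.6 lb/h.
After stage 2: water left = (1−0.520)×479.4 = 230.11; final concentrate = 1358.3 lb/h.

1358 lb/h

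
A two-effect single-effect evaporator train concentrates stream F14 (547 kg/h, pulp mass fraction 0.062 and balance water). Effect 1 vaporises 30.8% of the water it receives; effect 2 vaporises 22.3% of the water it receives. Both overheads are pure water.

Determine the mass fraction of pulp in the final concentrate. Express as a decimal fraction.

0.109

water in feed = 547×0.938 = 513.09 kg/h.
After stage 1: water left = (1−0.308)×513.09 = 355.06; stream total = 388.97 kg/h.
After stage 2: water left = (1−0.223)×355.06 = 275.88; final concentrate = 309.79 kg/h.
pulp fraction = 33.914/309.79 = 0.109.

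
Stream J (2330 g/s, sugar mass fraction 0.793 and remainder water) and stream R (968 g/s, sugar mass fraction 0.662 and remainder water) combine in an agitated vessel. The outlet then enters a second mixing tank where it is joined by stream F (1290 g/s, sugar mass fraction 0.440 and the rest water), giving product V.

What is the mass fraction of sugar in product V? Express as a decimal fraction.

Overall, product flow = 4588 g/s.
sugar in = 2330×0.793 + 968×0.662 + 1290×0.440 = 3056.1 g/s.
sugar fraction in V = 0.666.

0.666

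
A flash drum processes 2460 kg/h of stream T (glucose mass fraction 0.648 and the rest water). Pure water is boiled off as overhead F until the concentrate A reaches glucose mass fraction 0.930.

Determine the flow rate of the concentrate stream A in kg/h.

1714 kg/h

glucose is conserved: 2460×0.648 = 1594.1 kg/h all reports to the concentrate.
Concentrate = 1594.1/(target fraction) = 1714.1 kg/h.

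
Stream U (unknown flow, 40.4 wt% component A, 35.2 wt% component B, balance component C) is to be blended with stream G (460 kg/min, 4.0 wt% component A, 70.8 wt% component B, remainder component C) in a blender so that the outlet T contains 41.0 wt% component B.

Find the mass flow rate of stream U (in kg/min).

Let U be the unknown flow. Total out = 460 + U.
component B balance: 325.68 + 0.352·U = 0.410·(460 + U)
(0.352 − 0.410)·U = 0.410×460 − 325.68 = -137.08
U = -137.08 / -0.058 = 2363.4 kg/min

2363 kg/min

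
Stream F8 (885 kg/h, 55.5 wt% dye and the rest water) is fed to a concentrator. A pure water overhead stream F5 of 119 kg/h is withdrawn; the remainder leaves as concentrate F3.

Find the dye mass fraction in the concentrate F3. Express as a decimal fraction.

dye is not removed: 885×0.555 = 491.18 kg/h of dye enters F3.
Concentrate = 885 − 119 = 766 kg/h.
Mass fraction = 491.18/766 = 0.641.

0.641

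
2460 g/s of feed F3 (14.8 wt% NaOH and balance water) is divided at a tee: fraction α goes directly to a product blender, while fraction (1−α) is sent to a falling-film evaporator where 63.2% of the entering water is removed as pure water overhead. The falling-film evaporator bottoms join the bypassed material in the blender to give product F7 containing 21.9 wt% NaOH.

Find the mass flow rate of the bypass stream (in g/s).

All 2460×0.148 = 364.08 g/s of NaOH reaches F7, so F7 = 364.08/0.219 = 1662.5 g/s and vapour = 797.53 g/s.
The evaporator receives (1−α)·2460 of feed at 0.852 water and removes 0.632 of that water:
0.632×0.852×(1−α)×2460 = 797.53
(1−α) = 797.53/1324.6 = 0.6021;  α = 0.3979.
Bypass flow = 0.3979×2460 = 978.87 g/s.

978.9 g/s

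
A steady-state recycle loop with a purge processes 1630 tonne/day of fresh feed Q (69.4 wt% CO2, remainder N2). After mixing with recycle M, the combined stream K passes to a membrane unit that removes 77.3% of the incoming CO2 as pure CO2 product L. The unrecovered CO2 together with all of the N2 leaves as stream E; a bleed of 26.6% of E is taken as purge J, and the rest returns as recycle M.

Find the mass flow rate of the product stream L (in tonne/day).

1049 tonne/day

CO2 in K: m_A = 1630×0.694 + (1−0.266)·(1−0.773)·m_A, so m_A = 1131.2/0.8334 = 1357.4 tonne/day.
Product L = 0.773×1357.4 = 1049.3 tonne/day.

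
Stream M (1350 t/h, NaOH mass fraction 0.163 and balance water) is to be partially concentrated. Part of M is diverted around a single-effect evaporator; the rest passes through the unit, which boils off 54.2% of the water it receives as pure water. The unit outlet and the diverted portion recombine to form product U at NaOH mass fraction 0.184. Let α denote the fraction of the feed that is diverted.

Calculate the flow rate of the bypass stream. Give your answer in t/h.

All 1350×0.163 = 220.05 t/h of NaOH reaches U, so U = 220.05/0.184 = 1195.9 t/h and vapour = 154.08 t/h.
The evaporator receives (1−α)·1350 of feed at 0.837 water and removes 0.542 of that water:
0.542×0.837×(1−α)×1350 = 154.08
(1−α) = 154.08/612.43 = 0.2516;  α = 0.7484.
Bypass flow = 0.7484×1350 = 1010.4 t/h.

1010 t/h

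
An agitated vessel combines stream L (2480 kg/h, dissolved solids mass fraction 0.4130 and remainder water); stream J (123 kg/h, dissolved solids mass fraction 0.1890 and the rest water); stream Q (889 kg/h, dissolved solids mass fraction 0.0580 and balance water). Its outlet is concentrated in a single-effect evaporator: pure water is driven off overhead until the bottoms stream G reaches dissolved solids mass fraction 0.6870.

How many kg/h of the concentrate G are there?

1600 kg/h

dissolved solids entering = 2480×0.413 + 123×0.189 + 889×0.058 = 1099 kg/h.
All dissolved solids reports to G, so G = 1099/0.687 = 1599.8 kg/h.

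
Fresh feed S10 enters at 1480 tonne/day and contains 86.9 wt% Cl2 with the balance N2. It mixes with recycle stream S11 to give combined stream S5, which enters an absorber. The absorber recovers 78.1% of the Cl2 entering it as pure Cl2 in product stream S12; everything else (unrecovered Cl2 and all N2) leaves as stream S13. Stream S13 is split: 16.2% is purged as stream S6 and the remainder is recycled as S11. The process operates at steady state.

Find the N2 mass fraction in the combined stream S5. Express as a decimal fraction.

0.432

N2 enters only via S10 and leaves only via the purge: 1480×0.131 = 0.162×(N2 in S13), and the absorber passes all N2, so N2 in S5 = N2 in S13 = 1196.8 tonne/day.
Cl2 in S5: m_A = 1480×0.869 + (1−0.162)·(1−0.781)·m_A, so m_A = 1286.1/0.8165 = 1575.2 tonne/day.
S5 = 1575.2 + 1196.8 = 2772 tonne/day.
N2 fraction in S5 = 1196.8/2772 = 0.432.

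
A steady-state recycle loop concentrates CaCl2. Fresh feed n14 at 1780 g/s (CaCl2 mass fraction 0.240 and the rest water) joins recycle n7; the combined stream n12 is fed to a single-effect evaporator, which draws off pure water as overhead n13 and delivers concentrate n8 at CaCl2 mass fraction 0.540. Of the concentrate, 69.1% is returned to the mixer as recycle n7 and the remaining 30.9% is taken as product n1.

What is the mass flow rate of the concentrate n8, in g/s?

2560 g/s

Overall CaCl2 balance (none leaves overhead): CaCl2 in fresh feed = CaCl2 in product, i.e. 1780×0.240 = (1−0.691)·n8·0.540.
n8 = 427.2/(0.540×0.309) = 2560.2 g/s.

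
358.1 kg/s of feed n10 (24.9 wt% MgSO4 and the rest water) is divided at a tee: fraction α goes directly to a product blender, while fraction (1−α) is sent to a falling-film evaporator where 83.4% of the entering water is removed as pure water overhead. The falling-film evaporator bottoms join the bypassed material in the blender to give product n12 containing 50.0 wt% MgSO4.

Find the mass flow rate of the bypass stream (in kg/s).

All 358.1×0.249 = 89.167 kg/s of MgSO4 reaches n12, so n12 = 89.167/0.500 = 178.33 kg/s and vapour = 179.77 kg/s.
The evaporator receives (1−α)·358.1 of feed at 0.751 water and removes 0.834 of that water:
0.834×0.751×(1−α)×358.1 = 179.77
(1−α) = 179.77/224.29 = 0.8015;  α = 0.1985.
Bypass flow = 0.1985×358.1 = 71.087 kg/s.

71.09 kg/s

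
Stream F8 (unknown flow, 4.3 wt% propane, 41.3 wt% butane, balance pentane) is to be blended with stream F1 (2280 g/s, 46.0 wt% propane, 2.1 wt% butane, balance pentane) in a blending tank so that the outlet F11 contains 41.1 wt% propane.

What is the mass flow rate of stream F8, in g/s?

303.6 g/s

Let F8 be the unknown flow. Total out = 2280 + F8.
propane balance: 1048.8 + 0.043·F8 = 0.411·(2280 + F8)
(0.043 − 0.411)·F8 = 0.411×2280 − 1048.8 = -111.72
F8 = -111.72 / -0.368 = 303.59 g/s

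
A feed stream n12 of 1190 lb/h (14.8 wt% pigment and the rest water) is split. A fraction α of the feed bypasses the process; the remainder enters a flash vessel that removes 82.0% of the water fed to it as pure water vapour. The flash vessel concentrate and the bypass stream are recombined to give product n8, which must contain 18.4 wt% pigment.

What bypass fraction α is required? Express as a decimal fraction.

All 1190×0.148 = 176.12 lb/h of pigment reaches n8, so n8 = 176.12/0.184 = 957.17 lb/h and vapour = 232.83 lb/h.
The evaporator receives (1−α)·1190 of feed at 0.852 water and removes 0.820 of that water:
0.820×0.852×(1−α)×1190 = 232.83
(1−α) = 232.83/831.38 = 0.2800;  α = 0.7200.

0.720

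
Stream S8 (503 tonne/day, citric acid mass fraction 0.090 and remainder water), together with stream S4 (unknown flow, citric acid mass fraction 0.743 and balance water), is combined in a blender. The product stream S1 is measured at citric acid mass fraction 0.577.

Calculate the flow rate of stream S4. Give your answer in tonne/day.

1476 tonne/day

Let S4 be the unknown flow. Total out = 503 + S4.
citric acid balance: 45.27 + 0.743·S4 = 0.577·(503 + S4)
(0.743 − 0.577)·S4 = 0.577×503 − 45.27 = 244.96
S4 = 244.96 / 0.166 = 1475.7 tonne/day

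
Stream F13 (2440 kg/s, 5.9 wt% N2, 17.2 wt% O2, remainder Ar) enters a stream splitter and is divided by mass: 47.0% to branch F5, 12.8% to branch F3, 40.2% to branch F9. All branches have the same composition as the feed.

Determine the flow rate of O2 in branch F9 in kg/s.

168.7 kg/s

Branch F9 total = 0.402×2440 = 980.88 kg/s.
O2 in F9 = 0.172×980.88 = 168.71 kg/s.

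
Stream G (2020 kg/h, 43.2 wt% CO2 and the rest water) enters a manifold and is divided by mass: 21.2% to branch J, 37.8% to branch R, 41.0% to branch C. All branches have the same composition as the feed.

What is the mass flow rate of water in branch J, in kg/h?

243.2 kg/h

Branch J total = 0.212×2020 = 428.24 kg/h.
water in J = 0.568×428.24 = 243.24 kg/h.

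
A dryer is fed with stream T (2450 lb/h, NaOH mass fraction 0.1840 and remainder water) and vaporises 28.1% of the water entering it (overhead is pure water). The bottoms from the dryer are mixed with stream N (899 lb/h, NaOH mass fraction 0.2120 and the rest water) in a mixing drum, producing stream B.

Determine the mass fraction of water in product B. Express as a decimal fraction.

Vapour removed = 0.281×0.816×2450 = 561.78 lb/h; concentrate = 1888.2 lb/h.
water reaching the mixer = 1437.4 (from concentrate) + 899×0.788 = 2145.8 lb/h.
Product flow = 1888.2 + 899 = 2787.2 lb/h; water fraction = 0.7699.

0.7699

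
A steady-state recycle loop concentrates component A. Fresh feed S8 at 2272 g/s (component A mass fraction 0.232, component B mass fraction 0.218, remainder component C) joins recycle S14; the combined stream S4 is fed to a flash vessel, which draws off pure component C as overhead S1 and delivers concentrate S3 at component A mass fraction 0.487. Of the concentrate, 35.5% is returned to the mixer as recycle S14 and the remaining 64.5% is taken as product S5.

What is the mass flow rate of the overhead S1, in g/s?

Overall component A balance (none leaves overhead): component A in fresh feed = component A in product, i.e. 2272×0.232 = (1−0.355)·S3·0.487.
S3 = 527.1/(0.487×0.645) = 1678.1 g/s.
Recycle S14 = 0.355×1678.1 = 595.71 g/s.
Combined feed S4 = 2272 + 595.71 = 2867.7 g/s.
Overhead S1 = S4 − S3 = 2867.7 − 1678.1 = 1189.7 g/s.

1190 g/s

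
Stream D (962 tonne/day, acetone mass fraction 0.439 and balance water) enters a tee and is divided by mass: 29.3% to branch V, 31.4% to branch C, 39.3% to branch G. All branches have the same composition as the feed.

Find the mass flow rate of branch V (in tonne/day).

Branch V flow = 0.293×962 = 281.87 tonne/day.

281.9 tonne/day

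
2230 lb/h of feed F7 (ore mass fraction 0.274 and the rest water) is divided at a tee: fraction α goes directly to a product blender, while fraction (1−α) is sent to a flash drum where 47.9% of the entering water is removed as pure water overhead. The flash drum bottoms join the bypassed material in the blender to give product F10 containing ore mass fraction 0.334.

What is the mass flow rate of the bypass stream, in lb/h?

All 2230×0.274 = 611.02 lb/h of ore reaches F10, so F10 = 611.02/0.334 = 1829.4 lb/h and vapour = 400.6 lb/h.
The evaporator receives (1−α)·2230 of feed at 0.726 water and removes 0.479 of that water:
0.479×0.726×(1−α)×2230 = 400.6
(1−α) = 400.6/775.49 = 0.5166;  α = 0.4834.
Bypass flow = 0.4834×2230 = 1078 lb/h.

1078 lb/h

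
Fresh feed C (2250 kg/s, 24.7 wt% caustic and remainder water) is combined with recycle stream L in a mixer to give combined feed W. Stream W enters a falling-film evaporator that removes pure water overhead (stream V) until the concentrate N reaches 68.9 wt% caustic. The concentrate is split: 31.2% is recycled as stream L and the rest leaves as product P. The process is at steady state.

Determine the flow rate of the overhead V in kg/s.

Overall caustic balance (none leaves overhead): caustic in fresh feed = caustic in product, i.e. 2250×0.247 = (1−0.312)·N·0.689.
N = 555.75/(0.689×0.688) = 1172.4 kg/s.
Recycle L = 0.312×1172.4 = 365.79 kg/s.
Combined feed W = 2250 + 365.79 = 2615.8 kg/s.
Overhead V = W − N = 2615.8 − 1172.4 = 1443.4 kg/s.

1443 kg/s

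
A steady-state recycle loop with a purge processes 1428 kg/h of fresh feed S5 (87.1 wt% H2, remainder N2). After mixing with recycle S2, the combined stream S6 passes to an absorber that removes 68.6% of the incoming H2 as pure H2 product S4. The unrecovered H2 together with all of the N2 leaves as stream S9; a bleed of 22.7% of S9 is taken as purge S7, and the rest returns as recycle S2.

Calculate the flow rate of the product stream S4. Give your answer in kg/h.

1127 kg/h

H2 in S6: m_A = 1428×0.871 + (1−0.227)·(1−0.686)·m_A, so m_A = 1243.8/0.7573 = 1642.4 kg/h.
Product S4 = 0.686×1642.4 = 1126.7 kg/h.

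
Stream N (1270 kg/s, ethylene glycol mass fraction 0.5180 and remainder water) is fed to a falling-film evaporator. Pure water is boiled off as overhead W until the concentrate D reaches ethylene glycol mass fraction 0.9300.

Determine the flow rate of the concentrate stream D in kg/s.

707.4 kg/s

ethylene glycol is conserved: 1270×0.518 = 657.86 kg/s all reports to the concentrate.
Concentrate = 657.86/(target fraction) = 707.38 kg/s.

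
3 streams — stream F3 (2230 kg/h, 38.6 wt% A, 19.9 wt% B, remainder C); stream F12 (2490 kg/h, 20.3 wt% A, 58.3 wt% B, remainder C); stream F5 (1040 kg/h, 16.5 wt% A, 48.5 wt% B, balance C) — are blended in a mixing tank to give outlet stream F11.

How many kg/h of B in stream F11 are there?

B out = B in = 2230×0.199 + 2490×0.583 + 1040×0.485 = 2399.8 kg/h.

2400 kg/h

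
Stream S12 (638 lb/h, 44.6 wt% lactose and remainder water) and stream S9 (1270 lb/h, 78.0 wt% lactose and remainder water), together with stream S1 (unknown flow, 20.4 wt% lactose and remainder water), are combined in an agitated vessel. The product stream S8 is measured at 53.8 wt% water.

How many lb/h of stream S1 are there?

1526 lb/h

Let S1 be the unknown flow. Total out = 1908 + S1.
water balance: 632.85 + 0.796·S1 = 0.538·(1908 + S1)
(0.796 − 0.538)·S1 = 0.538×1908 − 632.85 = 393.65
S1 = 393.65 / 0.258 = 1525.8 lb/h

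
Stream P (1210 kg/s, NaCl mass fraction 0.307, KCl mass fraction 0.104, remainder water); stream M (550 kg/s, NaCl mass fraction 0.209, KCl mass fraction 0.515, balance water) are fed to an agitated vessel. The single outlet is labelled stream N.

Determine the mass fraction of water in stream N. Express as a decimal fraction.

Total flow out = 1210 + 550 = 1760 kg/s.
water in = 1210×0.589 + 550×0.276 = 864.49 kg/s.
water mass fraction in N = 864.49/1760 = 0.491.

0.491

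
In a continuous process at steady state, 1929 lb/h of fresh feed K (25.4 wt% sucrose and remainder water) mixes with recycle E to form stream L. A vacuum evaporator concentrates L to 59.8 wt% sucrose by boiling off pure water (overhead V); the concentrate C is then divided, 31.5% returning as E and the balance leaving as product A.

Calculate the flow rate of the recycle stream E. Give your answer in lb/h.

376.8 lb/h

Overall sucrose balance (none leaves overhead): sucrose in fresh feed = sucrose in product, i.e. 1929×0.254 = (1−0.315)·C·0.598.
C = 489.97/(0.598×0.685) = 1196.1 lb/h.
Recycle E = 0.315×1196.1 = 376.78 lb/h.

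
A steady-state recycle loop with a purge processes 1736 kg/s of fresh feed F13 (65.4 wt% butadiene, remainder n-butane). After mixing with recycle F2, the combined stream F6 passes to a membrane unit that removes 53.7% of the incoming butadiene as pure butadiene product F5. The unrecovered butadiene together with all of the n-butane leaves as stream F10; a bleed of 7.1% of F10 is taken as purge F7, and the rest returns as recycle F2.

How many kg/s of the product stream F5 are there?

1070 kg/s

butadiene in F6: m_A = 1736×0.654 + (1−0.071)·(1−0.537)·m_A, so m_A = 1135.3/0.5699 = 1992.3 kg/s.
Product F5 = 0.537×1992.3 = 1069.9 kg/s.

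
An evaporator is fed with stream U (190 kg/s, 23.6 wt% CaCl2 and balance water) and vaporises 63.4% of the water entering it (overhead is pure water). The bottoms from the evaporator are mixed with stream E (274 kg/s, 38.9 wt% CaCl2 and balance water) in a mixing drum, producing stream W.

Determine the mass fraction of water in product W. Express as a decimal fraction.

0.593

Vapour removed = 0.634×0.764×190 = 92.031 kg/s; concentrate = 97.969 kg/s.
water reaching the mixer = 53.129 (from concentrate) + 274×0.611 = 220.54 kg/s.
Product flow = 97.969 + 274 = 371.97 kg/s; water fraction = 0.593.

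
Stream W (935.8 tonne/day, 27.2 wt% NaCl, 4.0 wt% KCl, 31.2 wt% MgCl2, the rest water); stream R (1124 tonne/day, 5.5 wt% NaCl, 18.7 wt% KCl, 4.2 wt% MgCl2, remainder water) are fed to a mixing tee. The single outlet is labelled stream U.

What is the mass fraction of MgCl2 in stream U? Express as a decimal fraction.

0.165

Total flow out = 935.8 + 1124 = 2059.8 tonne/day.
MgCl2 in = 935.8×0.312 + 1124×0.042 = 339.18 tonne/day.
MgCl2 mass fraction in U = 339.18/2059.8 = 0.165.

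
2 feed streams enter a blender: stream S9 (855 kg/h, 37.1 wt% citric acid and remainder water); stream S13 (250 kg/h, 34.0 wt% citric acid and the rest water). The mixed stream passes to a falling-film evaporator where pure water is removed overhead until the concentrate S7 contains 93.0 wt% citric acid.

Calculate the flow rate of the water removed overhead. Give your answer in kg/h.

citric acid entering = 855×0.371 + 250×0.340 = 402.2 kg/h.
All citric acid reports to S7, so S7 = 402.2/0.930 = 432.48 kg/h.
Total feed = 1105 kg/h; overhead = 1105 − 432.48 = 672.52 kg/h.

672.5 kg/h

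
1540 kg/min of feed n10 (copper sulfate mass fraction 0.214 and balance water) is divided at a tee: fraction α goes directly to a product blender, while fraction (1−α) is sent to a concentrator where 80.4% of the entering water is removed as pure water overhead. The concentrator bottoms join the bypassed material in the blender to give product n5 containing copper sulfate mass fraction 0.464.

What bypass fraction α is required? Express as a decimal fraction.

0.147

All 1540×0.214 = 329.56 kg/min of copper sulfate reaches n5, so n5 = 329.56/0.464 = 710.26 kg/min and vapour = 829.74 kg/min.
The evaporator receives (1−α)·1540 of feed at 0.786 water and removes 0.804 of that water:
0.804×0.786×(1−α)×1540 = 829.74
(1−α) = 829.74/973.19 = 0.8526;  α = 0.1474.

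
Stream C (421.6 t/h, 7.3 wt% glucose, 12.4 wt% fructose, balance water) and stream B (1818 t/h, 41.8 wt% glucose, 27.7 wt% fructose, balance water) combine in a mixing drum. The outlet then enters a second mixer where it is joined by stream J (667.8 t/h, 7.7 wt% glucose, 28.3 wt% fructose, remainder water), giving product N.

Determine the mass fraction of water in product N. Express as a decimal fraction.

Overall, product flow = 2907.4 t/h.
water in = 421.6×0.803 + 1818×0.305 + 667.8×0.640 = 1320.4 t/h.
water fraction in N = 0.454.

0.454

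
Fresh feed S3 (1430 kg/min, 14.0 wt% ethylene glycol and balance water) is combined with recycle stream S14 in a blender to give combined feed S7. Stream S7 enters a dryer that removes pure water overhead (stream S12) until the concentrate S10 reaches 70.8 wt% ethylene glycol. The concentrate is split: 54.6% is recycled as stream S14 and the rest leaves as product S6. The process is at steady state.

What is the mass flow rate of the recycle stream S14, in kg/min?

Overall ethylene glycol balance (none leaves overhead): ethylene glycol in fresh feed = ethylene glycol in product, i.e. 1430×0.140 = (1−0.546)·S10·0.708.
S10 = 200.2/(0.708×0.454) = 622.84 kg/min.
Recycle S14 = 0.546×622.84 = 340.07 kg/min.

340.1 kg/min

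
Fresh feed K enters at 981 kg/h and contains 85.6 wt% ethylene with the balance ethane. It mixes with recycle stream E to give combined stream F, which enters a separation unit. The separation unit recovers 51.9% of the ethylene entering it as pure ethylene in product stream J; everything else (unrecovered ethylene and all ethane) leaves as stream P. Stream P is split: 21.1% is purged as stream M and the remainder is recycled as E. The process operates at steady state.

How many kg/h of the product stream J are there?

702.4 kg/h

ethylene in F: m_A = 981×0.856 + (1−0.211)·(1−0.519)·m_A, so m_A = 839.74/0.6205 = 1353.3 kg/h.
Product J = 0.519×1353.3 = 702.38 kg/h.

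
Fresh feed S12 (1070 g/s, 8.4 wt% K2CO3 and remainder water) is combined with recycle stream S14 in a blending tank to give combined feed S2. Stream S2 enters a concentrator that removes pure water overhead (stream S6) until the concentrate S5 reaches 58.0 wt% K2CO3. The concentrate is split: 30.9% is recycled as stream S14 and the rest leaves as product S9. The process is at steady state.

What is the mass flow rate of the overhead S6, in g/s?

Overall K2CO3 balance (none leaves overhead): K2CO3 in fresh feed = K2CO3 in product, i.e. 1070×0.084 = (1−0.309)·S5·0.580.
S5 = 89.88/(0.580×0.691) = 224.26 g/s.
Recycle S14 = 0.309×224.26 = 69.297 g/s.
Combined feed S2 = 1070 + 69.297 = 1139.3 g/s.
Overhead S6 = S2 − S5 = 1139.3 − 224.26 = 915.03 g/s.

915 g/s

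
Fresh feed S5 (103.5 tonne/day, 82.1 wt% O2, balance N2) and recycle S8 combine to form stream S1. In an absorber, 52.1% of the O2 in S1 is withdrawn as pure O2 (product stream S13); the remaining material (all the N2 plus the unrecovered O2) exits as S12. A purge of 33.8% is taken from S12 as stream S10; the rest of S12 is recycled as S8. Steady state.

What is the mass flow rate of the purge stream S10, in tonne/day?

N2 enters only via S5 and leaves only via the purge: 103.5×0.179 = 0.338×(N2 in S12), and the absorber passes all N2, so N2 in S1 = N2 in S12 = 54.812 tonne/day.
O2 in S1: m_A = 103.5×0.821 + (1−0.338)·(1−0.521)·m_A, so m_A = 84.974/0.6829 = 124.43 tonne/day.
S12 = (1−0.521)×124.43 + 54.812 = 114.41 tonne/day.
Purge S10 = 0.338×114.41 = 38.672 tonne/day.

38.67 tonne/day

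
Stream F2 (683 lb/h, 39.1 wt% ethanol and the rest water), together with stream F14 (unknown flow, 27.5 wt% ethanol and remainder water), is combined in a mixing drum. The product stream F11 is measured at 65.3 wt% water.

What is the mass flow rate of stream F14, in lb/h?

417.4 lb/h

Let F14 be the unknown flow. Total out = 683 + F14.
water balance: 415.95 + 0.725·F14 = 0.653·(683 + F14)
(0.725 − 0.653)·F14 = 0.653×683 − 415.95 = 30.052
F14 = 30.052 / 0.072 = 417.39 lb/h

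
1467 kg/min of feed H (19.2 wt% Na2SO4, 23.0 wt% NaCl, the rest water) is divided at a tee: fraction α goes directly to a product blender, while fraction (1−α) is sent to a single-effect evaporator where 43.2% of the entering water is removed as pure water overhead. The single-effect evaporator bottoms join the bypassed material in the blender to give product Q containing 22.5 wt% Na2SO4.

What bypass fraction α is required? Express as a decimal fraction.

All 1467×0.192 = 281.66 kg/min of Na2SO4 reaches Q, so Q = 281.66/0.225 = 1251.8 kg/min and vapour = 215.16 kg/min.
The evaporator receives (1−α)·1467 of feed at 0.578 water and removes 0.432 of that water:
0.432×0.578×(1−α)×1467 = 215.16
(1−α) = 215.16/366.3 = 0.5874;  α = 0.4126.

0.413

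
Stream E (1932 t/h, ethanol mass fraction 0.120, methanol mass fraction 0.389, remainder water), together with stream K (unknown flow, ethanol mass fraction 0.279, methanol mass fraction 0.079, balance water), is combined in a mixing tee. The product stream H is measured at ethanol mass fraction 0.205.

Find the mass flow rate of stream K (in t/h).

Let K be the unknown flow. Total out = 1932 + K.
ethanol balance: 231.84 + 0.279·K = 0.205·(1932 + K)
(0.279 − 0.205)·K = 0.205×1932 − 231.84 = 164.22
K = 164.22 / 0.074 = 2219.2 t/h

2219 t/h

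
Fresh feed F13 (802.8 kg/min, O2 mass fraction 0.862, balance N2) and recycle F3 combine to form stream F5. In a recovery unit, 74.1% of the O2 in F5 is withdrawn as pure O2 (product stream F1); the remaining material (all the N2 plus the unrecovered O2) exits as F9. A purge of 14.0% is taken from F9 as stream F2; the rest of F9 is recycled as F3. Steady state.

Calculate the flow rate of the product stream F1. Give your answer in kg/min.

O2 in F5: m_A = 802.8×0.862 + (1−0.140)·(1−0.741)·m_A, so m_A = 692.01/0.7773 = 890.32 kg/min.
Product F1 = 0.741×890.32 = 659.73 kg/min.

659.7 kg/min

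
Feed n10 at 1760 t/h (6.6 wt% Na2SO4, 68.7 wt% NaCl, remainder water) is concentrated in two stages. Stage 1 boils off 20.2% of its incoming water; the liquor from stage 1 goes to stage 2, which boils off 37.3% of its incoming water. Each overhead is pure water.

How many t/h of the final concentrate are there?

water in feed = 1760×0.247 = 434.72 t/h.
After stage 1: water left = (1−0.202)×434.72 = 346.91; stream total = 1672.2 t/h.
After stage 2: water left = (1−0.373)×346.91 = 217.51; final concentrate = 1542.8 t/h.

1543 t/h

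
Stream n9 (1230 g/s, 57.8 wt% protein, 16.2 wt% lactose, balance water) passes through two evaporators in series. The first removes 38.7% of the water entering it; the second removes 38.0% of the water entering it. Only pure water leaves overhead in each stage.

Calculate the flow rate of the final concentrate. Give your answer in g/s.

water in feed = 1230×0.260 = 319.8 g/s.
After stage 1: water left = (1−0.387)×319.8 = 196.04; stream total = 1106.2 g/s.
After stage 2: water left = (1−0.380)×196.04 = 121.54; final concentrate = 1031.7 g/s.

1032 g/s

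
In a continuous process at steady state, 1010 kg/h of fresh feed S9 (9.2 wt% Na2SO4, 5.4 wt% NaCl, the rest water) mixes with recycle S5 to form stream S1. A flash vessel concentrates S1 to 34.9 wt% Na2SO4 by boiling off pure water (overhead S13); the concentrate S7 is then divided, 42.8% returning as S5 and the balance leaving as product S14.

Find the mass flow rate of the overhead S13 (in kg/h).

743.8 kg/h

Overall Na2SO4 balance (none leaves overhead): Na2SO4 in fresh feed = Na2SO4 in product, i.e. 1010×0.092 = (1−0.428)·S7·0.349.
S7 = 92.92/(0.349×0.572) = 465.47 kg/h.
Recycle S5 = 0.428×465.47 = 199.22 kg/h.
Combined feed S1 = 1010 + 199.22 = 1209.2 kg/h.
Overhead S13 = S1 − S7 = 1209.2 − 465.47 = 743.75 kg/h.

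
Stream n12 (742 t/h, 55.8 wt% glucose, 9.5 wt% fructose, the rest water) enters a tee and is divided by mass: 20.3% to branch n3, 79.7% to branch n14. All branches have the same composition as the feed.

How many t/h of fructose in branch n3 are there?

14.31 t/h

Branch n3 total = 0.203×742 = 150.63 t/h.
fructose in n3 = 0.095×150.63 = 14.309 t/h.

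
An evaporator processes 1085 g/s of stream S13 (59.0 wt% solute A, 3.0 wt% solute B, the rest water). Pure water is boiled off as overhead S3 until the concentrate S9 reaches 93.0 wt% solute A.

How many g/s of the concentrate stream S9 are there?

solute A is conserved: 1085×0.590 = 640.15 g/s all reports to the concentrate.
Concentrate = 640.15/(target fraction) = 688.33 g/s.

688.3 g/s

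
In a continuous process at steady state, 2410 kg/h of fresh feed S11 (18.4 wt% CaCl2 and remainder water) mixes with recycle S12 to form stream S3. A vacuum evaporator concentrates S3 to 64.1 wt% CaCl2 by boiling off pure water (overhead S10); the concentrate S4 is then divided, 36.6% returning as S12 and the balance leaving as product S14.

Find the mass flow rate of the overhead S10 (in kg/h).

1718 kg/h

Overall CaCl2 balance (none leaves overhead): CaCl2 in fresh feed = CaCl2 in product, i.e. 2410×0.184 = (1−0.366)·S4·0.641.
S4 = 443.44/(0.641×0.634) = 1091.2 kg/h.
Recycle S12 = 0.366×1091.2 = 399.36 kg/h.
Combined feed S3 = 2410 + 399.36 = 2809.4 kg/h.
Overhead S10 = S3 − S4 = 2809.4 − 1091.2 = 1718.2 kg/h.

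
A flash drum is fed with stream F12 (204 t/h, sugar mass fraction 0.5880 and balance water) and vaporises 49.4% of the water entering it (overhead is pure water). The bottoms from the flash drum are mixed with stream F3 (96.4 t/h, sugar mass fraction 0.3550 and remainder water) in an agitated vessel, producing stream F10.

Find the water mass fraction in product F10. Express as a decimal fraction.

0.4045

Vapour removed = 0.494×0.412×204 = 41.52 t/h; concentrate = 162.48 t/h.
water reaching the mixer = 42.528 (from concentrate) + 96.4×0.645 = 104.71 t/h.
Product flow = 162.48 + 96.4 = 258.88 t/h; water fraction = 0.4045.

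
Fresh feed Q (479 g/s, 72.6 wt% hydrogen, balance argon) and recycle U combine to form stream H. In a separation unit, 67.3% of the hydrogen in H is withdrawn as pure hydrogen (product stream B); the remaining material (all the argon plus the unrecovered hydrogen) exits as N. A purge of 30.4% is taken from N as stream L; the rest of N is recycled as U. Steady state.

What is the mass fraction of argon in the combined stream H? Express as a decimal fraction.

argon enters only via Q and leaves only via the purge: 479×0.274 = 0.304×(argon in N), and the separation unit passes all argon, so argon in H = argon in N = 431.73 g/s.
hydrogen in H: m_A = 479×0.726 + (1−0.304)·(1−0.673)·m_A, so m_A = 347.75/0.7724 = 450.22 g/s.
H = 450.22 + 431.73 = 881.95 g/s.
argon fraction in H = 431.73/881.95 = 0.490.

0.490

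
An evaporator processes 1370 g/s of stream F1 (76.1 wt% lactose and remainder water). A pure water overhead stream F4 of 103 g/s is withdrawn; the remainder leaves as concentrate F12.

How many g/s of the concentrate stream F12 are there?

Concentrate = 1370 − 103 = 1267 g/s.

1267 g/s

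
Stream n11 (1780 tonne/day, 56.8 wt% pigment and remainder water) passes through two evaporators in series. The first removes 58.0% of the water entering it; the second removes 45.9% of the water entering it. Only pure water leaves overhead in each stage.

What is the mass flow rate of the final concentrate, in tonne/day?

1186 tonne/day

water in feed = 1780×0.432 = 768.96 tonne/day.
After stage 1: water left = (1−0.580)×768.96 = 322.96; stream total = 1334 tonne/day.
After stage 2: water left = (1−0.459)×322.96 = 174.72; final concentrate = 1185.8 tonne/day.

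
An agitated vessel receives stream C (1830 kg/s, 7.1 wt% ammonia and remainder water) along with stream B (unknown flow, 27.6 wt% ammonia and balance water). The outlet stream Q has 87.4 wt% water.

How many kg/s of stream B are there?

Let B be the unknown flow. Total out = 1830 + B.
water balance: 1700.1 + 0.724·B = 0.874·(1830 + B)
(0.724 − 0.874)·B = 0.874×1830 − 1700.1 = -100.65
B = -100.65 / -0.150 = 671 kg/s

671 kg/s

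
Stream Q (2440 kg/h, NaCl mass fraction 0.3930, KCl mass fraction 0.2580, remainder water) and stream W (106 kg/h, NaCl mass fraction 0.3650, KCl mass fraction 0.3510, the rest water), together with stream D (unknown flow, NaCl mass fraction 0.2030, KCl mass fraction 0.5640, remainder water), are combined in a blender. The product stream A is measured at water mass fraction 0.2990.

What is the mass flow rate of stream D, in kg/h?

Let D be the unknown flow. Total out = 2546 + D.
water balance: 881.66 + 0.233·D = 0.299·(2546 + D)
(0.233 − 0.299)·D = 0.299×2546 − 881.66 = -120.41
D = -120.41 / -0.066 = 1824.4 kg/h

1824 kg/h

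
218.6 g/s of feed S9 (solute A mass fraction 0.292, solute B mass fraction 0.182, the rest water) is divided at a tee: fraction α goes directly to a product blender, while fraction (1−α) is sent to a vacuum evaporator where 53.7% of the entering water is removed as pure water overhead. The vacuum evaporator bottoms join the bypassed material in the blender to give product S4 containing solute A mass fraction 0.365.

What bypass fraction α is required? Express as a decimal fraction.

0.292

All 218.6×0.292 = 63.831 g/s of solute A reaches S4, so S4 = 63.831/0.365 = 174.88 g/s and vapour = 43.72 g/s.
The evaporator receives (1−α)·218.6 of feed at 0.526 water and removes 0.537 of that water:
0.537×0.526×(1−α)×218.6 = 43.72
(1−α) = 43.72/61.746 = 0.7081;  α = 0.2919.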